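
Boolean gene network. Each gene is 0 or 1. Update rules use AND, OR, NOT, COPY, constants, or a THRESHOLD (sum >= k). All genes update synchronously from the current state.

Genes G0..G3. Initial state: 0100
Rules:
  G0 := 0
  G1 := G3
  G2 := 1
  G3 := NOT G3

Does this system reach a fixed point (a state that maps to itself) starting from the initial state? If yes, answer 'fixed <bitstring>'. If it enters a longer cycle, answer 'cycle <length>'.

Step 0: 0100
Step 1: G0=0(const) G1=G3=0 G2=1(const) G3=NOT G3=NOT 0=1 -> 0011
Step 2: G0=0(const) G1=G3=1 G2=1(const) G3=NOT G3=NOT 1=0 -> 0110
Step 3: G0=0(const) G1=G3=0 G2=1(const) G3=NOT G3=NOT 0=1 -> 0011
Cycle of length 2 starting at step 1 -> no fixed point

Answer: cycle 2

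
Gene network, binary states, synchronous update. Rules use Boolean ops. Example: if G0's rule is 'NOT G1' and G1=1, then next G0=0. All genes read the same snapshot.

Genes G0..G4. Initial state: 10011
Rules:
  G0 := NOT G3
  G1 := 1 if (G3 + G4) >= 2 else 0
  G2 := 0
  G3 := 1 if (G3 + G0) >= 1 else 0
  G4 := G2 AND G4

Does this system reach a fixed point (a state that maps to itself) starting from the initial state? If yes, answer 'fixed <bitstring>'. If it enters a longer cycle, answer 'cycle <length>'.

Step 0: 10011
Step 1: G0=NOT G3=NOT 1=0 G1=(1+1>=2)=1 G2=0(const) G3=(1+1>=1)=1 G4=G2&G4=0&1=0 -> 01010
Step 2: G0=NOT G3=NOT 1=0 G1=(1+0>=2)=0 G2=0(const) G3=(1+0>=1)=1 G4=G2&G4=0&0=0 -> 00010
Step 3: G0=NOT G3=NOT 1=0 G1=(1+0>=2)=0 G2=0(const) G3=(1+0>=1)=1 G4=G2&G4=0&0=0 -> 00010
Fixed point reached at step 2: 00010

Answer: fixed 00010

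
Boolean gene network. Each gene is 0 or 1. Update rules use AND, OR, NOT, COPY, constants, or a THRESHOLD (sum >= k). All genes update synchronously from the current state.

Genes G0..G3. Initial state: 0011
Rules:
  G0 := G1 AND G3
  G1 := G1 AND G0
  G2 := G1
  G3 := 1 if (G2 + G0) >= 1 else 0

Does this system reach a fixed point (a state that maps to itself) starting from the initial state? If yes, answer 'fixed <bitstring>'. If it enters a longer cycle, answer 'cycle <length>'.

Step 0: 0011
Step 1: G0=G1&G3=0&1=0 G1=G1&G0=0&0=0 G2=G1=0 G3=(1+0>=1)=1 -> 0001
Step 2: G0=G1&G3=0&1=0 G1=G1&G0=0&0=0 G2=G1=0 G3=(0+0>=1)=0 -> 0000
Step 3: G0=G1&G3=0&0=0 G1=G1&G0=0&0=0 G2=G1=0 G3=(0+0>=1)=0 -> 0000
Fixed point reached at step 2: 0000

Answer: fixed 0000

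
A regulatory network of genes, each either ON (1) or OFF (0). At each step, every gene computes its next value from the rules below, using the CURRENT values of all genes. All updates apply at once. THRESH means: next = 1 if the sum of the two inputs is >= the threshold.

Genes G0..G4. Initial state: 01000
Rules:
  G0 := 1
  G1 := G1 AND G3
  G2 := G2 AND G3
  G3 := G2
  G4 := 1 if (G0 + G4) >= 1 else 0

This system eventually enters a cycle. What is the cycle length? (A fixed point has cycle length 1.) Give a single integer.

Answer: 1

Derivation:
Step 0: 01000
Step 1: G0=1(const) G1=G1&G3=1&0=0 G2=G2&G3=0&0=0 G3=G2=0 G4=(0+0>=1)=0 -> 10000
Step 2: G0=1(const) G1=G1&G3=0&0=0 G2=G2&G3=0&0=0 G3=G2=0 G4=(1+0>=1)=1 -> 10001
Step 3: G0=1(const) G1=G1&G3=0&0=0 G2=G2&G3=0&0=0 G3=G2=0 G4=(1+1>=1)=1 -> 10001
State from step 3 equals state from step 2 -> cycle length 1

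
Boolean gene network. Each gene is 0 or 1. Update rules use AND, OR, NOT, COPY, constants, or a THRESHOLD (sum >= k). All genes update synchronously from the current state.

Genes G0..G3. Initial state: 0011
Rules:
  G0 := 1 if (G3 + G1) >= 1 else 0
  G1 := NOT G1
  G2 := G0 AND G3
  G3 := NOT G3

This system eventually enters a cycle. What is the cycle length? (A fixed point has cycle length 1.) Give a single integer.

Answer: 2

Derivation:
Step 0: 0011
Step 1: G0=(1+0>=1)=1 G1=NOT G1=NOT 0=1 G2=G0&G3=0&1=0 G3=NOT G3=NOT 1=0 -> 1100
Step 2: G0=(0+1>=1)=1 G1=NOT G1=NOT 1=0 G2=G0&G3=1&0=0 G3=NOT G3=NOT 0=1 -> 1001
Step 3: G0=(1+0>=1)=1 G1=NOT G1=NOT 0=1 G2=G0&G3=1&1=1 G3=NOT G3=NOT 1=0 -> 1110
Step 4: G0=(0+1>=1)=1 G1=NOT G1=NOT 1=0 G2=G0&G3=1&0=0 G3=NOT G3=NOT 0=1 -> 1001
State from step 4 equals state from step 2 -> cycle length 2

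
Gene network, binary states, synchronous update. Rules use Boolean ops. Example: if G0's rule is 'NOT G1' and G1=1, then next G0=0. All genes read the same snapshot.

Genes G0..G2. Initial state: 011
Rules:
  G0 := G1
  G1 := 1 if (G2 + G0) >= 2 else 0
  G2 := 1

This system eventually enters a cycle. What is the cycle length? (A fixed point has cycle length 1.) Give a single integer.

Step 0: 011
Step 1: G0=G1=1 G1=(1+0>=2)=0 G2=1(const) -> 101
Step 2: G0=G1=0 G1=(1+1>=2)=1 G2=1(const) -> 011
State from step 2 equals state from step 0 -> cycle length 2

Answer: 2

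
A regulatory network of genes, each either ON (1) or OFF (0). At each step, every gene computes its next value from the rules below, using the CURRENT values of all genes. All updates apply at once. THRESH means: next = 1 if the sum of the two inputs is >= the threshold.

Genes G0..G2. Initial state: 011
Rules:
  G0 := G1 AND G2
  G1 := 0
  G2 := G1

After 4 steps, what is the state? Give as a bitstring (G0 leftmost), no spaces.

Step 1: G0=G1&G2=1&1=1 G1=0(const) G2=G1=1 -> 101
Step 2: G0=G1&G2=0&1=0 G1=0(const) G2=G1=0 -> 000
Step 3: G0=G1&G2=0&0=0 G1=0(const) G2=G1=0 -> 000
Step 4: G0=G1&G2=0&0=0 G1=0(const) G2=G1=0 -> 000

000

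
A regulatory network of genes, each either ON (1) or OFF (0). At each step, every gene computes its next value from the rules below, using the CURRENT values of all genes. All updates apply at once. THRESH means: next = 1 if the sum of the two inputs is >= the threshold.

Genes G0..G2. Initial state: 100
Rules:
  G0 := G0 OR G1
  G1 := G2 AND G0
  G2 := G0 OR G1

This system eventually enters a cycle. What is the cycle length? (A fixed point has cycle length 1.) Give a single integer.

Step 0: 100
Step 1: G0=G0|G1=1|0=1 G1=G2&G0=0&1=0 G2=G0|G1=1|0=1 -> 101
Step 2: G0=G0|G1=1|0=1 G1=G2&G0=1&1=1 G2=G0|G1=1|0=1 -> 111
Step 3: G0=G0|G1=1|1=1 G1=G2&G0=1&1=1 G2=G0|G1=1|1=1 -> 111
State from step 3 equals state from step 2 -> cycle length 1

Answer: 1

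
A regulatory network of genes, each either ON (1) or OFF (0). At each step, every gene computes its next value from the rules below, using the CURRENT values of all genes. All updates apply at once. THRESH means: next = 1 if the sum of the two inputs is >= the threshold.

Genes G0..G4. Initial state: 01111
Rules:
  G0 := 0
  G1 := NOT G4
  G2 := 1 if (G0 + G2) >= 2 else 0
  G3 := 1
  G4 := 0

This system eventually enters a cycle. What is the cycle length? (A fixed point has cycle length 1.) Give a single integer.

Answer: 1

Derivation:
Step 0: 01111
Step 1: G0=0(const) G1=NOT G4=NOT 1=0 G2=(0+1>=2)=0 G3=1(const) G4=0(const) -> 00010
Step 2: G0=0(const) G1=NOT G4=NOT 0=1 G2=(0+0>=2)=0 G3=1(const) G4=0(const) -> 01010
Step 3: G0=0(const) G1=NOT G4=NOT 0=1 G2=(0+0>=2)=0 G3=1(const) G4=0(const) -> 01010
State from step 3 equals state from step 2 -> cycle length 1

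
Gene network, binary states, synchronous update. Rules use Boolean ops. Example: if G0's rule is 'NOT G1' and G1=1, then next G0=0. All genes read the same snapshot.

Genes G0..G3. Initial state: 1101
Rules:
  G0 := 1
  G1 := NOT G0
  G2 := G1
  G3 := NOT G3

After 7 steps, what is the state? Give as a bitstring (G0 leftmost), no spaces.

Step 1: G0=1(const) G1=NOT G0=NOT 1=0 G2=G1=1 G3=NOT G3=NOT 1=0 -> 1010
Step 2: G0=1(const) G1=NOT G0=NOT 1=0 G2=G1=0 G3=NOT G3=NOT 0=1 -> 1001
Step 3: G0=1(const) G1=NOT G0=NOT 1=0 G2=G1=0 G3=NOT G3=NOT 1=0 -> 1000
Step 4: G0=1(const) G1=NOT G0=NOT 1=0 G2=G1=0 G3=NOT G3=NOT 0=1 -> 1001
Step 5: G0=1(const) G1=NOT G0=NOT 1=0 G2=G1=0 G3=NOT G3=NOT 1=0 -> 1000
Step 6: G0=1(const) G1=NOT G0=NOT 1=0 G2=G1=0 G3=NOT G3=NOT 0=1 -> 1001
Step 7: G0=1(const) G1=NOT G0=NOT 1=0 G2=G1=0 G3=NOT G3=NOT 1=0 -> 1000

1000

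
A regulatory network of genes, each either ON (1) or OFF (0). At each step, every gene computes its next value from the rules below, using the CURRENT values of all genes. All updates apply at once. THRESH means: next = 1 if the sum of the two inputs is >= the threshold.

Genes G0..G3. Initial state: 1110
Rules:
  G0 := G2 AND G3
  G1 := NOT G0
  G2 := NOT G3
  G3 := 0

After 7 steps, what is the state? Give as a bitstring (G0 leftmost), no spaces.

Step 1: G0=G2&G3=1&0=0 G1=NOT G0=NOT 1=0 G2=NOT G3=NOT 0=1 G3=0(const) -> 0010
Step 2: G0=G2&G3=1&0=0 G1=NOT G0=NOT 0=1 G2=NOT G3=NOT 0=1 G3=0(const) -> 0110
Step 3: G0=G2&G3=1&0=0 G1=NOT G0=NOT 0=1 G2=NOT G3=NOT 0=1 G3=0(const) -> 0110
Step 4: G0=G2&G3=1&0=0 G1=NOT G0=NOT 0=1 G2=NOT G3=NOT 0=1 G3=0(const) -> 0110
Step 5: G0=G2&G3=1&0=0 G1=NOT G0=NOT 0=1 G2=NOT G3=NOT 0=1 G3=0(const) -> 0110
Step 6: G0=G2&G3=1&0=0 G1=NOT G0=NOT 0=1 G2=NOT G3=NOT 0=1 G3=0(const) -> 0110
Step 7: G0=G2&G3=1&0=0 G1=NOT G0=NOT 0=1 G2=NOT G3=NOT 0=1 G3=0(const) -> 0110

0110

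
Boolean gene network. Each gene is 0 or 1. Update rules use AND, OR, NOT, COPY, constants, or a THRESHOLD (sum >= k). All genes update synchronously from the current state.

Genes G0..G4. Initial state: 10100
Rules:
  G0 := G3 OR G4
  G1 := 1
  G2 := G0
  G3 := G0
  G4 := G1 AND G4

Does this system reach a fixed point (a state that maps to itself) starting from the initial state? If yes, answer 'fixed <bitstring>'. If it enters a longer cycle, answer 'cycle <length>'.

Answer: cycle 2

Derivation:
Step 0: 10100
Step 1: G0=G3|G4=0|0=0 G1=1(const) G2=G0=1 G3=G0=1 G4=G1&G4=0&0=0 -> 01110
Step 2: G0=G3|G4=1|0=1 G1=1(const) G2=G0=0 G3=G0=0 G4=G1&G4=1&0=0 -> 11000
Step 3: G0=G3|G4=0|0=0 G1=1(const) G2=G0=1 G3=G0=1 G4=G1&G4=1&0=0 -> 01110
Cycle of length 2 starting at step 1 -> no fixed point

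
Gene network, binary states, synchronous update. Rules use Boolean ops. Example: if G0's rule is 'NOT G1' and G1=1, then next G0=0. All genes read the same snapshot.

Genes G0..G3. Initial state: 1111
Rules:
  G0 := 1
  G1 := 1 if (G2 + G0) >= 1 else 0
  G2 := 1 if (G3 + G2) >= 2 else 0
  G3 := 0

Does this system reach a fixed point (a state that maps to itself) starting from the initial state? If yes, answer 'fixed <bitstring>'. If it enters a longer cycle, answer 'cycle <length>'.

Step 0: 1111
Step 1: G0=1(const) G1=(1+1>=1)=1 G2=(1+1>=2)=1 G3=0(const) -> 1110
Step 2: G0=1(const) G1=(1+1>=1)=1 G2=(0+1>=2)=0 G3=0(const) -> 1100
Step 3: G0=1(const) G1=(0+1>=1)=1 G2=(0+0>=2)=0 G3=0(const) -> 1100
Fixed point reached at step 2: 1100

Answer: fixed 1100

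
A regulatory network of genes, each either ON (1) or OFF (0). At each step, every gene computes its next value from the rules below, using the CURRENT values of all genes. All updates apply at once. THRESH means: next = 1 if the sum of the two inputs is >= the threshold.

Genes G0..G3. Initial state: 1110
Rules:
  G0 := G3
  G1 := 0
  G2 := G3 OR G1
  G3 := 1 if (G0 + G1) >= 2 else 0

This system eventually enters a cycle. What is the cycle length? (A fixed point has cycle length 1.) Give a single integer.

Answer: 1

Derivation:
Step 0: 1110
Step 1: G0=G3=0 G1=0(const) G2=G3|G1=0|1=1 G3=(1+1>=2)=1 -> 0011
Step 2: G0=G3=1 G1=0(const) G2=G3|G1=1|0=1 G3=(0+0>=2)=0 -> 1010
Step 3: G0=G3=0 G1=0(const) G2=G3|G1=0|0=0 G3=(1+0>=2)=0 -> 0000
Step 4: G0=G3=0 G1=0(const) G2=G3|G1=0|0=0 G3=(0+0>=2)=0 -> 0000
State from step 4 equals state from step 3 -> cycle length 1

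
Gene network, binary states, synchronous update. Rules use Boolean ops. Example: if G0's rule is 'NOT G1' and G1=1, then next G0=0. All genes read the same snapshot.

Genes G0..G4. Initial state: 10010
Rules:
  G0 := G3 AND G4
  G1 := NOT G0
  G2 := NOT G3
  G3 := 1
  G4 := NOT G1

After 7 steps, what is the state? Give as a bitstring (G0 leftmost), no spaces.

Step 1: G0=G3&G4=1&0=0 G1=NOT G0=NOT 1=0 G2=NOT G3=NOT 1=0 G3=1(const) G4=NOT G1=NOT 0=1 -> 00011
Step 2: G0=G3&G4=1&1=1 G1=NOT G0=NOT 0=1 G2=NOT G3=NOT 1=0 G3=1(const) G4=NOT G1=NOT 0=1 -> 11011
Step 3: G0=G3&G4=1&1=1 G1=NOT G0=NOT 1=0 G2=NOT G3=NOT 1=0 G3=1(const) G4=NOT G1=NOT 1=0 -> 10010
Step 4: G0=G3&G4=1&0=0 G1=NOT G0=NOT 1=0 G2=NOT G3=NOT 1=0 G3=1(const) G4=NOT G1=NOT 0=1 -> 00011
Step 5: G0=G3&G4=1&1=1 G1=NOT G0=NOT 0=1 G2=NOT G3=NOT 1=0 G3=1(const) G4=NOT G1=NOT 0=1 -> 11011
Step 6: G0=G3&G4=1&1=1 G1=NOT G0=NOT 1=0 G2=NOT G3=NOT 1=0 G3=1(const) G4=NOT G1=NOT 1=0 -> 10010
Step 7: G0=G3&G4=1&0=0 G1=NOT G0=NOT 1=0 G2=NOT G3=NOT 1=0 G3=1(const) G4=NOT G1=NOT 0=1 -> 00011

00011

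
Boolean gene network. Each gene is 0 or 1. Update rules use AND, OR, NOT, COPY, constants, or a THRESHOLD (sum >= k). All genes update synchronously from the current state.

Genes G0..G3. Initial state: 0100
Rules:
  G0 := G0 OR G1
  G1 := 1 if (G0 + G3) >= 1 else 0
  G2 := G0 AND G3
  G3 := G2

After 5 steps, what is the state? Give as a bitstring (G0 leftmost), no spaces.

Step 1: G0=G0|G1=0|1=1 G1=(0+0>=1)=0 G2=G0&G3=0&0=0 G3=G2=0 -> 1000
Step 2: G0=G0|G1=1|0=1 G1=(1+0>=1)=1 G2=G0&G3=1&0=0 G3=G2=0 -> 1100
Step 3: G0=G0|G1=1|1=1 G1=(1+0>=1)=1 G2=G0&G3=1&0=0 G3=G2=0 -> 1100
Step 4: G0=G0|G1=1|1=1 G1=(1+0>=1)=1 G2=G0&G3=1&0=0 G3=G2=0 -> 1100
Step 5: G0=G0|G1=1|1=1 G1=(1+0>=1)=1 G2=G0&G3=1&0=0 G3=G2=0 -> 1100

1100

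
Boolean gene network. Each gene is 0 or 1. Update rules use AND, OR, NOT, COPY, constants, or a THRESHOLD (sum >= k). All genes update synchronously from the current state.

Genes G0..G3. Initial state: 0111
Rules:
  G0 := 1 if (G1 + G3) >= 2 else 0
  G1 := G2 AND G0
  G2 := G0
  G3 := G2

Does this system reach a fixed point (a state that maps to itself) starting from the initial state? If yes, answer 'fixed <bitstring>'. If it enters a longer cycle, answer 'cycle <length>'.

Answer: fixed 0000

Derivation:
Step 0: 0111
Step 1: G0=(1+1>=2)=1 G1=G2&G0=1&0=0 G2=G0=0 G3=G2=1 -> 1001
Step 2: G0=(0+1>=2)=0 G1=G2&G0=0&1=0 G2=G0=1 G3=G2=0 -> 0010
Step 3: G0=(0+0>=2)=0 G1=G2&G0=1&0=0 G2=G0=0 G3=G2=1 -> 0001
Step 4: G0=(0+1>=2)=0 G1=G2&G0=0&0=0 G2=G0=0 G3=G2=0 -> 0000
Step 5: G0=(0+0>=2)=0 G1=G2&G0=0&0=0 G2=G0=0 G3=G2=0 -> 0000
Fixed point reached at step 4: 0000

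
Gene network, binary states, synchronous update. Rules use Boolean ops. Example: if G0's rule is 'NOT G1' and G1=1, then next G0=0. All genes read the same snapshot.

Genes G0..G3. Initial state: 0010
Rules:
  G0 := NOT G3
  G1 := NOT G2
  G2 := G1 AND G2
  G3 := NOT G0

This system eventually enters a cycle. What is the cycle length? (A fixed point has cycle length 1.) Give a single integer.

Answer: 2

Derivation:
Step 0: 0010
Step 1: G0=NOT G3=NOT 0=1 G1=NOT G2=NOT 1=0 G2=G1&G2=0&1=0 G3=NOT G0=NOT 0=1 -> 1001
Step 2: G0=NOT G3=NOT 1=0 G1=NOT G2=NOT 0=1 G2=G1&G2=0&0=0 G3=NOT G0=NOT 1=0 -> 0100
Step 3: G0=NOT G3=NOT 0=1 G1=NOT G2=NOT 0=1 G2=G1&G2=1&0=0 G3=NOT G0=NOT 0=1 -> 1101
Step 4: G0=NOT G3=NOT 1=0 G1=NOT G2=NOT 0=1 G2=G1&G2=1&0=0 G3=NOT G0=NOT 1=0 -> 0100
State from step 4 equals state from step 2 -> cycle length 2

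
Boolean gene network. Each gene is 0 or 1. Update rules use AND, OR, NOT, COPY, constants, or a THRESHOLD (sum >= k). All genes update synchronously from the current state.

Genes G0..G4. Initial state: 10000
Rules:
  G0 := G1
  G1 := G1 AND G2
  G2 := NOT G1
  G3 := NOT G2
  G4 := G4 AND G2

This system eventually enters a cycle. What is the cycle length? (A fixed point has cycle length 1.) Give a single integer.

Answer: 1

Derivation:
Step 0: 10000
Step 1: G0=G1=0 G1=G1&G2=0&0=0 G2=NOT G1=NOT 0=1 G3=NOT G2=NOT 0=1 G4=G4&G2=0&0=0 -> 00110
Step 2: G0=G1=0 G1=G1&G2=0&1=0 G2=NOT G1=NOT 0=1 G3=NOT G2=NOT 1=0 G4=G4&G2=0&1=0 -> 00100
Step 3: G0=G1=0 G1=G1&G2=0&1=0 G2=NOT G1=NOT 0=1 G3=NOT G2=NOT 1=0 G4=G4&G2=0&1=0 -> 00100
State from step 3 equals state from step 2 -> cycle length 1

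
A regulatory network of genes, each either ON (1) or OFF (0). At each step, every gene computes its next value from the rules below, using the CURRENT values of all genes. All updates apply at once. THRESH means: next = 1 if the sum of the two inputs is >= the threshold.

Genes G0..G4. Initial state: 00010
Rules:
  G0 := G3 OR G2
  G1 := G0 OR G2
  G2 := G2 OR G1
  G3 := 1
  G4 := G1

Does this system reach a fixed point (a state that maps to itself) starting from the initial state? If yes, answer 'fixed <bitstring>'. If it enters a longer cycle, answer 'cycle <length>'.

Step 0: 00010
Step 1: G0=G3|G2=1|0=1 G1=G0|G2=0|0=0 G2=G2|G1=0|0=0 G3=1(const) G4=G1=0 -> 10010
Step 2: G0=G3|G2=1|0=1 G1=G0|G2=1|0=1 G2=G2|G1=0|0=0 G3=1(const) G4=G1=0 -> 11010
Step 3: G0=G3|G2=1|0=1 G1=G0|G2=1|0=1 G2=G2|G1=0|1=1 G3=1(const) G4=G1=1 -> 11111
Step 4: G0=G3|G2=1|1=1 G1=G0|G2=1|1=1 G2=G2|G1=1|1=1 G3=1(const) G4=G1=1 -> 11111
Fixed point reached at step 3: 11111

Answer: fixed 11111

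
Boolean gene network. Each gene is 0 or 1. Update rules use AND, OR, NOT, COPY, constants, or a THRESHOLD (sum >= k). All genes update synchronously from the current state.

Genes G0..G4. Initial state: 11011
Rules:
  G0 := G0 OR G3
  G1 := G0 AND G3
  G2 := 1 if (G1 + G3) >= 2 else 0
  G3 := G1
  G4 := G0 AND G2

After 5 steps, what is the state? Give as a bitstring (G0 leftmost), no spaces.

Step 1: G0=G0|G3=1|1=1 G1=G0&G3=1&1=1 G2=(1+1>=2)=1 G3=G1=1 G4=G0&G2=1&0=0 -> 11110
Step 2: G0=G0|G3=1|1=1 G1=G0&G3=1&1=1 G2=(1+1>=2)=1 G3=G1=1 G4=G0&G2=1&1=1 -> 11111
Step 3: G0=G0|G3=1|1=1 G1=G0&G3=1&1=1 G2=(1+1>=2)=1 G3=G1=1 G4=G0&G2=1&1=1 -> 11111
Step 4: G0=G0|G3=1|1=1 G1=G0&G3=1&1=1 G2=(1+1>=2)=1 G3=G1=1 G4=G0&G2=1&1=1 -> 11111
Step 5: G0=G0|G3=1|1=1 G1=G0&G3=1&1=1 G2=(1+1>=2)=1 G3=G1=1 G4=G0&G2=1&1=1 -> 11111

11111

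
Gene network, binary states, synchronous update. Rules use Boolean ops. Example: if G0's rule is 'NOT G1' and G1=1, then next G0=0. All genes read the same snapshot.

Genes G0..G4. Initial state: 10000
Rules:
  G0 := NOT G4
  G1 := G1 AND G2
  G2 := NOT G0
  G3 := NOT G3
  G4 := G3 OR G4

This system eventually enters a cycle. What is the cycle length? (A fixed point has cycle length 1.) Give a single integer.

Answer: 2

Derivation:
Step 0: 10000
Step 1: G0=NOT G4=NOT 0=1 G1=G1&G2=0&0=0 G2=NOT G0=NOT 1=0 G3=NOT G3=NOT 0=1 G4=G3|G4=0|0=0 -> 10010
Step 2: G0=NOT G4=NOT 0=1 G1=G1&G2=0&0=0 G2=NOT G0=NOT 1=0 G3=NOT G3=NOT 1=0 G4=G3|G4=1|0=1 -> 10001
Step 3: G0=NOT G4=NOT 1=0 G1=G1&G2=0&0=0 G2=NOT G0=NOT 1=0 G3=NOT G3=NOT 0=1 G4=G3|G4=0|1=1 -> 00011
Step 4: G0=NOT G4=NOT 1=0 G1=G1&G2=0&0=0 G2=NOT G0=NOT 0=1 G3=NOT G3=NOT 1=0 G4=G3|G4=1|1=1 -> 00101
Step 5: G0=NOT G4=NOT 1=0 G1=G1&G2=0&1=0 G2=NOT G0=NOT 0=1 G3=NOT G3=NOT 0=1 G4=G3|G4=0|1=1 -> 00111
Step 6: G0=NOT G4=NOT 1=0 G1=G1&G2=0&1=0 G2=NOT G0=NOT 0=1 G3=NOT G3=NOT 1=0 G4=G3|G4=1|1=1 -> 00101
State from step 6 equals state from step 4 -> cycle length 2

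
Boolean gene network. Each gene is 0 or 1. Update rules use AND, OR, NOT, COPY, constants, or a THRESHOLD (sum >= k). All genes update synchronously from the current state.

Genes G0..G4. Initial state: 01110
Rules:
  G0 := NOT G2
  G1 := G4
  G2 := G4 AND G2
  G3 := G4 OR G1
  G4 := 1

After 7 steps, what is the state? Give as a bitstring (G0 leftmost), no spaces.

Step 1: G0=NOT G2=NOT 1=0 G1=G4=0 G2=G4&G2=0&1=0 G3=G4|G1=0|1=1 G4=1(const) -> 00011
Step 2: G0=NOT G2=NOT 0=1 G1=G4=1 G2=G4&G2=1&0=0 G3=G4|G1=1|0=1 G4=1(const) -> 11011
Step 3: G0=NOT G2=NOT 0=1 G1=G4=1 G2=G4&G2=1&0=0 G3=G4|G1=1|1=1 G4=1(const) -> 11011
Step 4: G0=NOT G2=NOT 0=1 G1=G4=1 G2=G4&G2=1&0=0 G3=G4|G1=1|1=1 G4=1(const) -> 11011
Step 5: G0=NOT G2=NOT 0=1 G1=G4=1 G2=G4&G2=1&0=0 G3=G4|G1=1|1=1 G4=1(const) -> 11011
Step 6: G0=NOT G2=NOT 0=1 G1=G4=1 G2=G4&G2=1&0=0 G3=G4|G1=1|1=1 G4=1(const) -> 11011
Step 7: G0=NOT G2=NOT 0=1 G1=G4=1 G2=G4&G2=1&0=0 G3=G4|G1=1|1=1 G4=1(const) -> 11011

11011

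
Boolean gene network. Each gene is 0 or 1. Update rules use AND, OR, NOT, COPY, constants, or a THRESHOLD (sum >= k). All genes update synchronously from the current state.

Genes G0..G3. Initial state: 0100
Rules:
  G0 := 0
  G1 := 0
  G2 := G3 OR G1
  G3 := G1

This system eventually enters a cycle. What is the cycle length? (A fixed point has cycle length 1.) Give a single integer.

Step 0: 0100
Step 1: G0=0(const) G1=0(const) G2=G3|G1=0|1=1 G3=G1=1 -> 0011
Step 2: G0=0(const) G1=0(const) G2=G3|G1=1|0=1 G3=G1=0 -> 0010
Step 3: G0=0(const) G1=0(const) G2=G3|G1=0|0=0 G3=G1=0 -> 0000
Step 4: G0=0(const) G1=0(const) G2=G3|G1=0|0=0 G3=G1=0 -> 0000
State from step 4 equals state from step 3 -> cycle length 1

Answer: 1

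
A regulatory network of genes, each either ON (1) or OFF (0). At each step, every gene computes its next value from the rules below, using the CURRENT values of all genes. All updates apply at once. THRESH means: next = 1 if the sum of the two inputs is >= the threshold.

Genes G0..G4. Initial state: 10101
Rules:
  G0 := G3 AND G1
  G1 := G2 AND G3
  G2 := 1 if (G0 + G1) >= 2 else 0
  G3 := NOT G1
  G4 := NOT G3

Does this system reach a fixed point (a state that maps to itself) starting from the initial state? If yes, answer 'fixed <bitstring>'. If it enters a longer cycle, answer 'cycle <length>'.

Step 0: 10101
Step 1: G0=G3&G1=0&0=0 G1=G2&G3=1&0=0 G2=(1+0>=2)=0 G3=NOT G1=NOT 0=1 G4=NOT G3=NOT 0=1 -> 00011
Step 2: G0=G3&G1=1&0=0 G1=G2&G3=0&1=0 G2=(0+0>=2)=0 G3=NOT G1=NOT 0=1 G4=NOT G3=NOT 1=0 -> 00010
Step 3: G0=G3&G1=1&0=0 G1=G2&G3=0&1=0 G2=(0+0>=2)=0 G3=NOT G1=NOT 0=1 G4=NOT G3=NOT 1=0 -> 00010
Fixed point reached at step 2: 00010

Answer: fixed 00010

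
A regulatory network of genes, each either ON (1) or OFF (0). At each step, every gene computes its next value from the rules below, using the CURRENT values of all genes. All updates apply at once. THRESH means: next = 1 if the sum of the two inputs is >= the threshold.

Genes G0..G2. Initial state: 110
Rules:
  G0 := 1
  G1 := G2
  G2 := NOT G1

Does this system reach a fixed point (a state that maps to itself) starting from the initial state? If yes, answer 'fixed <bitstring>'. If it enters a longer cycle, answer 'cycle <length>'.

Step 0: 110
Step 1: G0=1(const) G1=G2=0 G2=NOT G1=NOT 1=0 -> 100
Step 2: G0=1(const) G1=G2=0 G2=NOT G1=NOT 0=1 -> 101
Step 3: G0=1(const) G1=G2=1 G2=NOT G1=NOT 0=1 -> 111
Step 4: G0=1(const) G1=G2=1 G2=NOT G1=NOT 1=0 -> 110
Cycle of length 4 starting at step 0 -> no fixed point

Answer: cycle 4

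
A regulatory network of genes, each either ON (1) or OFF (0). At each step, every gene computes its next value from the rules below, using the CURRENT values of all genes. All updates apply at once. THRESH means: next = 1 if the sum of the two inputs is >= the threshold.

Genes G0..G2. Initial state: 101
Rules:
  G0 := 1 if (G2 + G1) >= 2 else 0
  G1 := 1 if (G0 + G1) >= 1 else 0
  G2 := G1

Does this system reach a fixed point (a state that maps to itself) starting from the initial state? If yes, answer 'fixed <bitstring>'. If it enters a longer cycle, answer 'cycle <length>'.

Answer: fixed 111

Derivation:
Step 0: 101
Step 1: G0=(1+0>=2)=0 G1=(1+0>=1)=1 G2=G1=0 -> 010
Step 2: G0=(0+1>=2)=0 G1=(0+1>=1)=1 G2=G1=1 -> 011
Step 3: G0=(1+1>=2)=1 G1=(0+1>=1)=1 G2=G1=1 -> 111
Step 4: G0=(1+1>=2)=1 G1=(1+1>=1)=1 G2=G1=1 -> 111
Fixed point reached at step 3: 111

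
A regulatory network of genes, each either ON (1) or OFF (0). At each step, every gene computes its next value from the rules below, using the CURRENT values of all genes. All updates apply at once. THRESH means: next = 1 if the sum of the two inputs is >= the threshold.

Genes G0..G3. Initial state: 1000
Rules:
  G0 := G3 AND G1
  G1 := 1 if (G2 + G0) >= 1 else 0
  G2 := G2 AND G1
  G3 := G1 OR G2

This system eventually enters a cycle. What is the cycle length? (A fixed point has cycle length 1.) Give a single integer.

Answer: 1

Derivation:
Step 0: 1000
Step 1: G0=G3&G1=0&0=0 G1=(0+1>=1)=1 G2=G2&G1=0&0=0 G3=G1|G2=0|0=0 -> 0100
Step 2: G0=G3&G1=0&1=0 G1=(0+0>=1)=0 G2=G2&G1=0&1=0 G3=G1|G2=1|0=1 -> 0001
Step 3: G0=G3&G1=1&0=0 G1=(0+0>=1)=0 G2=G2&G1=0&0=0 G3=G1|G2=0|0=0 -> 0000
Step 4: G0=G3&G1=0&0=0 G1=(0+0>=1)=0 G2=G2&G1=0&0=0 G3=G1|G2=0|0=0 -> 0000
State from step 4 equals state from step 3 -> cycle length 1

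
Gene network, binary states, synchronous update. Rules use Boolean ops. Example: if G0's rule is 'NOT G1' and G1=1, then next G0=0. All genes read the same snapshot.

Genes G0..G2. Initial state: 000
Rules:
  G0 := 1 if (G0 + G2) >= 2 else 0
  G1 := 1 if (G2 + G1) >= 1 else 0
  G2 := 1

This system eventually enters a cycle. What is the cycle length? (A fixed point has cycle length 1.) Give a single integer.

Answer: 1

Derivation:
Step 0: 000
Step 1: G0=(0+0>=2)=0 G1=(0+0>=1)=0 G2=1(const) -> 001
Step 2: G0=(0+1>=2)=0 G1=(1+0>=1)=1 G2=1(const) -> 011
Step 3: G0=(0+1>=2)=0 G1=(1+1>=1)=1 G2=1(const) -> 011
State from step 3 equals state from step 2 -> cycle length 1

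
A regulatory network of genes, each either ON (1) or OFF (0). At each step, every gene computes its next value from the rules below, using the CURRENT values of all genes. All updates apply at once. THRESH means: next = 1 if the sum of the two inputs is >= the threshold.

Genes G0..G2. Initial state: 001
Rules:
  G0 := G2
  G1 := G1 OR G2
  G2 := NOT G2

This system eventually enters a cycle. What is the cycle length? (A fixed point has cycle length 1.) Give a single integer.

Answer: 2

Derivation:
Step 0: 001
Step 1: G0=G2=1 G1=G1|G2=0|1=1 G2=NOT G2=NOT 1=0 -> 110
Step 2: G0=G2=0 G1=G1|G2=1|0=1 G2=NOT G2=NOT 0=1 -> 011
Step 3: G0=G2=1 G1=G1|G2=1|1=1 G2=NOT G2=NOT 1=0 -> 110
State from step 3 equals state from step 1 -> cycle length 2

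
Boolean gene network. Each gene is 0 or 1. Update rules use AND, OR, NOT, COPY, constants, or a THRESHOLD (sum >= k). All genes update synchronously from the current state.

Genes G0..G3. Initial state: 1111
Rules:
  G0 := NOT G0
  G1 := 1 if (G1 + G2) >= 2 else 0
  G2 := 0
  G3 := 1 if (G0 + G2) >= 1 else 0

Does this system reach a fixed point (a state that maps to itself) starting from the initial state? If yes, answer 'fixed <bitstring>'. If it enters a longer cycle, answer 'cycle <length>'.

Step 0: 1111
Step 1: G0=NOT G0=NOT 1=0 G1=(1+1>=2)=1 G2=0(const) G3=(1+1>=1)=1 -> 0101
Step 2: G0=NOT G0=NOT 0=1 G1=(1+0>=2)=0 G2=0(const) G3=(0+0>=1)=0 -> 1000
Step 3: G0=NOT G0=NOT 1=0 G1=(0+0>=2)=0 G2=0(const) G3=(1+0>=1)=1 -> 0001
Step 4: G0=NOT G0=NOT 0=1 G1=(0+0>=2)=0 G2=0(const) G3=(0+0>=1)=0 -> 1000
Cycle of length 2 starting at step 2 -> no fixed point

Answer: cycle 2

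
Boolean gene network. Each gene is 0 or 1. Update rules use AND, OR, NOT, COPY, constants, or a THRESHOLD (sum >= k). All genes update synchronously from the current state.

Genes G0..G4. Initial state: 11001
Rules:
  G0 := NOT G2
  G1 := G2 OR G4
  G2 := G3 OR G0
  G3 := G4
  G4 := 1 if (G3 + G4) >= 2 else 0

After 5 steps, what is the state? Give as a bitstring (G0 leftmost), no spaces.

Step 1: G0=NOT G2=NOT 0=1 G1=G2|G4=0|1=1 G2=G3|G0=0|1=1 G3=G4=1 G4=(0+1>=2)=0 -> 11110
Step 2: G0=NOT G2=NOT 1=0 G1=G2|G4=1|0=1 G2=G3|G0=1|1=1 G3=G4=0 G4=(1+0>=2)=0 -> 01100
Step 3: G0=NOT G2=NOT 1=0 G1=G2|G4=1|0=1 G2=G3|G0=0|0=0 G3=G4=0 G4=(0+0>=2)=0 -> 01000
Step 4: G0=NOT G2=NOT 0=1 G1=G2|G4=0|0=0 G2=G3|G0=0|0=0 G3=G4=0 G4=(0+0>=2)=0 -> 10000
Step 5: G0=NOT G2=NOT 0=1 G1=G2|G4=0|0=0 G2=G3|G0=0|1=1 G3=G4=0 G4=(0+0>=2)=0 -> 10100

10100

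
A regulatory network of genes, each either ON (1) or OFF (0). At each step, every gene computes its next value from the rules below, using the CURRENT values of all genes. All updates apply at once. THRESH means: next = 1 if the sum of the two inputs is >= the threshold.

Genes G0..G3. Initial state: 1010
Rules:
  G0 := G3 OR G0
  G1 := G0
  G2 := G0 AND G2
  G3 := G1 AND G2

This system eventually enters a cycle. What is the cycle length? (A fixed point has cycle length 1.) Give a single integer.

Answer: 1

Derivation:
Step 0: 1010
Step 1: G0=G3|G0=0|1=1 G1=G0=1 G2=G0&G2=1&1=1 G3=G1&G2=0&1=0 -> 1110
Step 2: G0=G3|G0=0|1=1 G1=G0=1 G2=G0&G2=1&1=1 G3=G1&G2=1&1=1 -> 1111
Step 3: G0=G3|G0=1|1=1 G1=G0=1 G2=G0&G2=1&1=1 G3=G1&G2=1&1=1 -> 1111
State from step 3 equals state from step 2 -> cycle length 1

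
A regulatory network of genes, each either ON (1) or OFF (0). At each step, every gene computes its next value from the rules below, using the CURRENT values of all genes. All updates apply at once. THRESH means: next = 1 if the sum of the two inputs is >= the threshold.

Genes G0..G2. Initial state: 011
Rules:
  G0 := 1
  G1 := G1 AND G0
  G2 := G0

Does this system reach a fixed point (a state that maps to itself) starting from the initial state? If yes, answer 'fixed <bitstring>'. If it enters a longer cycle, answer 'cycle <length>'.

Answer: fixed 101

Derivation:
Step 0: 011
Step 1: G0=1(const) G1=G1&G0=1&0=0 G2=G0=0 -> 100
Step 2: G0=1(const) G1=G1&G0=0&1=0 G2=G0=1 -> 101
Step 3: G0=1(const) G1=G1&G0=0&1=0 G2=G0=1 -> 101
Fixed point reached at step 2: 101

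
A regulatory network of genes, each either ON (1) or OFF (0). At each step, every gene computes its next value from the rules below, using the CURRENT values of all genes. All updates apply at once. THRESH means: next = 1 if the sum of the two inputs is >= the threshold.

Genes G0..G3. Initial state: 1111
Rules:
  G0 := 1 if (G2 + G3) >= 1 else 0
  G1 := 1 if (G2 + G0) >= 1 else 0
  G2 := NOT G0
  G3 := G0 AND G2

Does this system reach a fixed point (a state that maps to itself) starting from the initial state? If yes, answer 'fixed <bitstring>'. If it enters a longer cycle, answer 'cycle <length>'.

Step 0: 1111
Step 1: G0=(1+1>=1)=1 G1=(1+1>=1)=1 G2=NOT G0=NOT 1=0 G3=G0&G2=1&1=1 -> 1101
Step 2: G0=(0+1>=1)=1 G1=(0+1>=1)=1 G2=NOT G0=NOT 1=0 G3=G0&G2=1&0=0 -> 1100
Step 3: G0=(0+0>=1)=0 G1=(0+1>=1)=1 G2=NOT G0=NOT 1=0 G3=G0&G2=1&0=0 -> 0100
Step 4: G0=(0+0>=1)=0 G1=(0+0>=1)=0 G2=NOT G0=NOT 0=1 G3=G0&G2=0&0=0 -> 0010
Step 5: G0=(1+0>=1)=1 G1=(1+0>=1)=1 G2=NOT G0=NOT 0=1 G3=G0&G2=0&1=0 -> 1110
Step 6: G0=(1+0>=1)=1 G1=(1+1>=1)=1 G2=NOT G0=NOT 1=0 G3=G0&G2=1&1=1 -> 1101
Cycle of length 5 starting at step 1 -> no fixed point

Answer: cycle 5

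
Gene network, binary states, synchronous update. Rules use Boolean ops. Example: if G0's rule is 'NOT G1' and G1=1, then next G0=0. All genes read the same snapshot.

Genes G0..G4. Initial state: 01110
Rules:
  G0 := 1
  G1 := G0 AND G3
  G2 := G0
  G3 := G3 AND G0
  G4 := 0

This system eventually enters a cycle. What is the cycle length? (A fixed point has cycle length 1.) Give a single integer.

Step 0: 01110
Step 1: G0=1(const) G1=G0&G3=0&1=0 G2=G0=0 G3=G3&G0=1&0=0 G4=0(const) -> 10000
Step 2: G0=1(const) G1=G0&G3=1&0=0 G2=G0=1 G3=G3&G0=0&1=0 G4=0(const) -> 10100
Step 3: G0=1(const) G1=G0&G3=1&0=0 G2=G0=1 G3=G3&G0=0&1=0 G4=0(const) -> 10100
State from step 3 equals state from step 2 -> cycle length 1

Answer: 1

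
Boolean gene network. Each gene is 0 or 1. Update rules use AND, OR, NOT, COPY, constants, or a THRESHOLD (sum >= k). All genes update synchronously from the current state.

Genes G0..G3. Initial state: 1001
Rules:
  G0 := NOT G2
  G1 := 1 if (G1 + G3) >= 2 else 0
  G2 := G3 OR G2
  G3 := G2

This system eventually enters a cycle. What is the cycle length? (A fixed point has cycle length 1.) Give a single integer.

Answer: 1

Derivation:
Step 0: 1001
Step 1: G0=NOT G2=NOT 0=1 G1=(0+1>=2)=0 G2=G3|G2=1|0=1 G3=G2=0 -> 1010
Step 2: G0=NOT G2=NOT 1=0 G1=(0+0>=2)=0 G2=G3|G2=0|1=1 G3=G2=1 -> 0011
Step 3: G0=NOT G2=NOT 1=0 G1=(0+1>=2)=0 G2=G3|G2=1|1=1 G3=G2=1 -> 0011
State from step 3 equals state from step 2 -> cycle length 1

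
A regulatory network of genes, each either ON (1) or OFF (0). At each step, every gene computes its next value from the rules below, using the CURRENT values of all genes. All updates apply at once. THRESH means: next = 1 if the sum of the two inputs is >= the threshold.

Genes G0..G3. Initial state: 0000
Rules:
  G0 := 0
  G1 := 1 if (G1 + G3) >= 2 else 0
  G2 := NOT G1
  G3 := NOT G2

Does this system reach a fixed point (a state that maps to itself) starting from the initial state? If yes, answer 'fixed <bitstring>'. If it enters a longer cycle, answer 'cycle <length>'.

Step 0: 0000
Step 1: G0=0(const) G1=(0+0>=2)=0 G2=NOT G1=NOT 0=1 G3=NOT G2=NOT 0=1 -> 0011
Step 2: G0=0(const) G1=(0+1>=2)=0 G2=NOT G1=NOT 0=1 G3=NOT G2=NOT 1=0 -> 0010
Step 3: G0=0(const) G1=(0+0>=2)=0 G2=NOT G1=NOT 0=1 G3=NOT G2=NOT 1=0 -> 0010
Fixed point reached at step 2: 0010

Answer: fixed 0010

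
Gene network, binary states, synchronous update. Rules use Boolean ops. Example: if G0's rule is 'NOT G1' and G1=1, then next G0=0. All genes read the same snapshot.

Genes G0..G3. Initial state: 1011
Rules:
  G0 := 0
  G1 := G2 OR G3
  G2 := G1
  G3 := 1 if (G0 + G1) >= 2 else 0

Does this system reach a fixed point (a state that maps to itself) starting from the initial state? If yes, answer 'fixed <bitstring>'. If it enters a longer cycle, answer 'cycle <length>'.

Answer: cycle 2

Derivation:
Step 0: 1011
Step 1: G0=0(const) G1=G2|G3=1|1=1 G2=G1=0 G3=(1+0>=2)=0 -> 0100
Step 2: G0=0(const) G1=G2|G3=0|0=0 G2=G1=1 G3=(0+1>=2)=0 -> 0010
Step 3: G0=0(const) G1=G2|G3=1|0=1 G2=G1=0 G3=(0+0>=2)=0 -> 0100
Cycle of length 2 starting at step 1 -> no fixed point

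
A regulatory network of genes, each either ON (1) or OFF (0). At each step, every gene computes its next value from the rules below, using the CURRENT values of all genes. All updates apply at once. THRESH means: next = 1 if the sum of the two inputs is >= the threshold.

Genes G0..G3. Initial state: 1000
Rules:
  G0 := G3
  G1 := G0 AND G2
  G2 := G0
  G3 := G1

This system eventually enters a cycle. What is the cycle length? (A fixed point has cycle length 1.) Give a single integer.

Answer: 1

Derivation:
Step 0: 1000
Step 1: G0=G3=0 G1=G0&G2=1&0=0 G2=G0=1 G3=G1=0 -> 0010
Step 2: G0=G3=0 G1=G0&G2=0&1=0 G2=G0=0 G3=G1=0 -> 0000
Step 3: G0=G3=0 G1=G0&G2=0&0=0 G2=G0=0 G3=G1=0 -> 0000
State from step 3 equals state from step 2 -> cycle length 1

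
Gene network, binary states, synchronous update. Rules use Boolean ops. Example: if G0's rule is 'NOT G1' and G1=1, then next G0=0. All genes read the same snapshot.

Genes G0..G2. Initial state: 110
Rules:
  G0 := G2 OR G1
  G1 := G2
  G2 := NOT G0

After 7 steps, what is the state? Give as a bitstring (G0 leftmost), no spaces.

Step 1: G0=G2|G1=0|1=1 G1=G2=0 G2=NOT G0=NOT 1=0 -> 100
Step 2: G0=G2|G1=0|0=0 G1=G2=0 G2=NOT G0=NOT 1=0 -> 000
Step 3: G0=G2|G1=0|0=0 G1=G2=0 G2=NOT G0=NOT 0=1 -> 001
Step 4: G0=G2|G1=1|0=1 G1=G2=1 G2=NOT G0=NOT 0=1 -> 111
Step 5: G0=G2|G1=1|1=1 G1=G2=1 G2=NOT G0=NOT 1=0 -> 110
Step 6: G0=G2|G1=0|1=1 G1=G2=0 G2=NOT G0=NOT 1=0 -> 100
Step 7: G0=G2|G1=0|0=0 G1=G2=0 G2=NOT G0=NOT 1=0 -> 000

000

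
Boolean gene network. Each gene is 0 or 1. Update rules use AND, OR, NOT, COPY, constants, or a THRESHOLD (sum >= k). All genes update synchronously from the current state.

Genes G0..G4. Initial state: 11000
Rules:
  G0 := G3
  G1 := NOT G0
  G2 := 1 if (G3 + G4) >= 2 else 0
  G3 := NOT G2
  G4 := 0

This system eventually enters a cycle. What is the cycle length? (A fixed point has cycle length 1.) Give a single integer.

Step 0: 11000
Step 1: G0=G3=0 G1=NOT G0=NOT 1=0 G2=(0+0>=2)=0 G3=NOT G2=NOT 0=1 G4=0(const) -> 00010
Step 2: G0=G3=1 G1=NOT G0=NOT 0=1 G2=(1+0>=2)=0 G3=NOT G2=NOT 0=1 G4=0(const) -> 11010
Step 3: G0=G3=1 G1=NOT G0=NOT 1=0 G2=(1+0>=2)=0 G3=NOT G2=NOT 0=1 G4=0(const) -> 10010
Step 4: G0=G3=1 G1=NOT G0=NOT 1=0 G2=(1+0>=2)=0 G3=NOT G2=NOT 0=1 G4=0(const) -> 10010
State from step 4 equals state from step 3 -> cycle length 1

Answer: 1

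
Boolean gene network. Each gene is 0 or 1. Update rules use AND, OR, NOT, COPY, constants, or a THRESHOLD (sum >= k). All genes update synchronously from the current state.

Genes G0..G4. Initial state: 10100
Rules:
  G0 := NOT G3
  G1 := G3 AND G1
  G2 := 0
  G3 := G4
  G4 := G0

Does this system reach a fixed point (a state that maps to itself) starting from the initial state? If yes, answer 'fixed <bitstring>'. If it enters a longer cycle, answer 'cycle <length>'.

Answer: cycle 6

Derivation:
Step 0: 10100
Step 1: G0=NOT G3=NOT 0=1 G1=G3&G1=0&0=0 G2=0(const) G3=G4=0 G4=G0=1 -> 10001
Step 2: G0=NOT G3=NOT 0=1 G1=G3&G1=0&0=0 G2=0(const) G3=G4=1 G4=G0=1 -> 10011
Step 3: G0=NOT G3=NOT 1=0 G1=G3&G1=1&0=0 G2=0(const) G3=G4=1 G4=G0=1 -> 00011
Step 4: G0=NOT G3=NOT 1=0 G1=G3&G1=1&0=0 G2=0(const) G3=G4=1 G4=G0=0 -> 00010
Step 5: G0=NOT G3=NOT 1=0 G1=G3&G1=1&0=0 G2=0(const) G3=G4=0 G4=G0=0 -> 00000
Step 6: G0=NOT G3=NOT 0=1 G1=G3&G1=0&0=0 G2=0(const) G3=G4=0 G4=G0=0 -> 10000
Step 7: G0=NOT G3=NOT 0=1 G1=G3&G1=0&0=0 G2=0(const) G3=G4=0 G4=G0=1 -> 10001
Cycle of length 6 starting at step 1 -> no fixed point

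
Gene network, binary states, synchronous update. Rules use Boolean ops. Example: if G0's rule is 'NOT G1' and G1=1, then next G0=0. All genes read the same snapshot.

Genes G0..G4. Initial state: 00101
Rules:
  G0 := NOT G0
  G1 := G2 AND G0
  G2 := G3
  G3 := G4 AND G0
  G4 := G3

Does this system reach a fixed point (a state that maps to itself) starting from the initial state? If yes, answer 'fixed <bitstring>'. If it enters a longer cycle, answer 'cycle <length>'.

Answer: cycle 2

Derivation:
Step 0: 00101
Step 1: G0=NOT G0=NOT 0=1 G1=G2&G0=1&0=0 G2=G3=0 G3=G4&G0=1&0=0 G4=G3=0 -> 10000
Step 2: G0=NOT G0=NOT 1=0 G1=G2&G0=0&1=0 G2=G3=0 G3=G4&G0=0&1=0 G4=G3=0 -> 00000
Step 3: G0=NOT G0=NOT 0=1 G1=G2&G0=0&0=0 G2=G3=0 G3=G4&G0=0&0=0 G4=G3=0 -> 10000
Cycle of length 2 starting at step 1 -> no fixed point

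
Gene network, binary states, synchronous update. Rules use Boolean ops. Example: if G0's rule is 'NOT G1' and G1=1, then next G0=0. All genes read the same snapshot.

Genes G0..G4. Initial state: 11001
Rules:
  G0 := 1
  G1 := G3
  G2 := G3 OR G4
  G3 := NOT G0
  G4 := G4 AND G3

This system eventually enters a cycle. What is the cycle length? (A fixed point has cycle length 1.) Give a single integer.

Step 0: 11001
Step 1: G0=1(const) G1=G3=0 G2=G3|G4=0|1=1 G3=NOT G0=NOT 1=0 G4=G4&G3=1&0=0 -> 10100
Step 2: G0=1(const) G1=G3=0 G2=G3|G4=0|0=0 G3=NOT G0=NOT 1=0 G4=G4&G3=0&0=0 -> 10000
Step 3: G0=1(const) G1=G3=0 G2=G3|G4=0|0=0 G3=NOT G0=NOT 1=0 G4=G4&G3=0&0=0 -> 10000
State from step 3 equals state from step 2 -> cycle length 1

Answer: 1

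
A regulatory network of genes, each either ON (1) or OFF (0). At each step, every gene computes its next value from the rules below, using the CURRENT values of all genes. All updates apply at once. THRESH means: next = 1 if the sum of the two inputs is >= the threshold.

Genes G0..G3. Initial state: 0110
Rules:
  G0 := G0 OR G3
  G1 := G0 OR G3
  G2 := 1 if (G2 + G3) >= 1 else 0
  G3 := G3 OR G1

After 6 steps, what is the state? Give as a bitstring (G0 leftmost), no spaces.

Step 1: G0=G0|G3=0|0=0 G1=G0|G3=0|0=0 G2=(1+0>=1)=1 G3=G3|G1=0|1=1 -> 0011
Step 2: G0=G0|G3=0|1=1 G1=G0|G3=0|1=1 G2=(1+1>=1)=1 G3=G3|G1=1|0=1 -> 1111
Step 3: G0=G0|G3=1|1=1 G1=G0|G3=1|1=1 G2=(1+1>=1)=1 G3=G3|G1=1|1=1 -> 1111
Step 4: G0=G0|G3=1|1=1 G1=G0|G3=1|1=1 G2=(1+1>=1)=1 G3=G3|G1=1|1=1 -> 1111
Step 5: G0=G0|G3=1|1=1 G1=G0|G3=1|1=1 G2=(1+1>=1)=1 G3=G3|G1=1|1=1 -> 1111
Step 6: G0=G0|G3=1|1=1 G1=G0|G3=1|1=1 G2=(1+1>=1)=1 G3=G3|G1=1|1=1 -> 1111

1111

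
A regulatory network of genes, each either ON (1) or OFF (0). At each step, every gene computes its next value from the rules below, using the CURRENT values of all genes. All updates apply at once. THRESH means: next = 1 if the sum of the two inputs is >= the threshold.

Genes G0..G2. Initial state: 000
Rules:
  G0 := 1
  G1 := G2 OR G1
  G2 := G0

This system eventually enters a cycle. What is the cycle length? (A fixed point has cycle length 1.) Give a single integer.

Answer: 1

Derivation:
Step 0: 000
Step 1: G0=1(const) G1=G2|G1=0|0=0 G2=G0=0 -> 100
Step 2: G0=1(const) G1=G2|G1=0|0=0 G2=G0=1 -> 101
Step 3: G0=1(const) G1=G2|G1=1|0=1 G2=G0=1 -> 111
Step 4: G0=1(const) G1=G2|G1=1|1=1 G2=G0=1 -> 111
State from step 4 equals state from step 3 -> cycle length 1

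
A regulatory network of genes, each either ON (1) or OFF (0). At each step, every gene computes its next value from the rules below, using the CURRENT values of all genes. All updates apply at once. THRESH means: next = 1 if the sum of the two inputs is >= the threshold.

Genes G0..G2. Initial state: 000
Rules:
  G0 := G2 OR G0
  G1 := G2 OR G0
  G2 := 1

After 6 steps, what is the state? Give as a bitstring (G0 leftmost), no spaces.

Step 1: G0=G2|G0=0|0=0 G1=G2|G0=0|0=0 G2=1(const) -> 001
Step 2: G0=G2|G0=1|0=1 G1=G2|G0=1|0=1 G2=1(const) -> 111
Step 3: G0=G2|G0=1|1=1 G1=G2|G0=1|1=1 G2=1(const) -> 111
Step 4: G0=G2|G0=1|1=1 G1=G2|G0=1|1=1 G2=1(const) -> 111
Step 5: G0=G2|G0=1|1=1 G1=G2|G0=1|1=1 G2=1(const) -> 111
Step 6: G0=G2|G0=1|1=1 G1=G2|G0=1|1=1 G2=1(const) -> 111

111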